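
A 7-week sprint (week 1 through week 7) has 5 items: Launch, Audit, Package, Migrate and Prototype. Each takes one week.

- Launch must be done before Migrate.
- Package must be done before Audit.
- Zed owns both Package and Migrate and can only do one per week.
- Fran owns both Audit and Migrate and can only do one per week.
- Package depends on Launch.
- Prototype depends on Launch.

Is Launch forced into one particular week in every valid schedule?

No

Launch can be week 1 (e.g. Audit in week 3, Package in week 2, Migrate in week 4, Launch in week 1, Prototype in week 2) or week 2 (e.g. Launch in week 2, Package in week 3, Migrate in week 5, Prototype in week 3, Audit in week 4).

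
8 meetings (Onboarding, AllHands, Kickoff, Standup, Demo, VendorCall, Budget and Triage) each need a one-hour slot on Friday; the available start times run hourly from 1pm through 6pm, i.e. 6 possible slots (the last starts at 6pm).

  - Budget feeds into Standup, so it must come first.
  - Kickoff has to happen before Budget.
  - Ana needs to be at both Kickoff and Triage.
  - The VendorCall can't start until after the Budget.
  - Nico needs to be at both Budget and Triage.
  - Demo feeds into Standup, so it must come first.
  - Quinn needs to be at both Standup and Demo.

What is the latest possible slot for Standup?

6pm

Precedence pushes Standup to at least 3pm.
Standup at 6pm is achievable: Onboarding=1pm, AllHands=1pm, Kickoff=1pm, Demo=1pm, Budget=2pm, Triage=3pm, VendorCall=3pm, Standup=6pm.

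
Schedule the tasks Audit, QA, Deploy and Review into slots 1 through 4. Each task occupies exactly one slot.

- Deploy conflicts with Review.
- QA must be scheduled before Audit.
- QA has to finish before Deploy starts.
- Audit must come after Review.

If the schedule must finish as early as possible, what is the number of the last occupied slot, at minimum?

2

The precedence chain requires at least 2 distinct slots.
2 works (last occupied slot: 2): for example QA in 1, Deploy in 2, Audit in 2, Review in 1.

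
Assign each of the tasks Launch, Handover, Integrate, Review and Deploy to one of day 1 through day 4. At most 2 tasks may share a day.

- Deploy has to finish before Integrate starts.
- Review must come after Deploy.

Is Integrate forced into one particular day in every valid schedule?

No

Integrate can be day 2 (e.g. Deploy=day 1; Review=day 2; Launch=day 1; Handover=day 3; Integrate=day 2) or day 3 (e.g. Deploy -> day 1; Handover -> day 2; Integrate -> day 3; Review -> day 2; Launch -> day 1).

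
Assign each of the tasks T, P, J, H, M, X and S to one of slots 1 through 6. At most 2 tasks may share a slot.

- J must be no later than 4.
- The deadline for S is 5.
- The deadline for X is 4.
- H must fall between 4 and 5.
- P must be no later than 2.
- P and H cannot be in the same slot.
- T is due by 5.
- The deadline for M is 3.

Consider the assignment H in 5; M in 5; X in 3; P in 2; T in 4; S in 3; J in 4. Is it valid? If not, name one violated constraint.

No — it violates: The deadline for M is 3

P and H cannot be in the same slot — holds.
P must be no later than 2 — holds.
J must be no later than 4 — holds.
H must fall between 4 and 5 — holds.
T is due by 5 — holds.
At most 2 tasks may share a slot — holds.
The deadline for M is 3 — violated.
The deadline for X is 4 — holds.
The deadline for S is 5 — holds.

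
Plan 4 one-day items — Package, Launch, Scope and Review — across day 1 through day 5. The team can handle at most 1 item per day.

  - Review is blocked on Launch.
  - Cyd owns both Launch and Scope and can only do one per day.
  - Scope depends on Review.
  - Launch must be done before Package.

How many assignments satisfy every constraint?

15

Splitting on Package: it can be day 2 (3), day 3 (4), day 4 (4), day 5 (4). Listing each branch's schedules as (Launch, Scope, Review) by day number:
Package=day 2: (1,4,3) (1,5,3) (1,5,4) — 3.
Package=day 3: (1,4,2) (1,5,2) (1,5,4) (2,5,4) — 4.
Package=day 4: (1,3,2) (1,5,2) (1,5,3) (2,5,3) — 4.
Package=day 5: (1,3,2) (1,4,2) (1,4,3) (2,4,3) — 4.
Summing: 3 + 4 + 4 + 4 = 15.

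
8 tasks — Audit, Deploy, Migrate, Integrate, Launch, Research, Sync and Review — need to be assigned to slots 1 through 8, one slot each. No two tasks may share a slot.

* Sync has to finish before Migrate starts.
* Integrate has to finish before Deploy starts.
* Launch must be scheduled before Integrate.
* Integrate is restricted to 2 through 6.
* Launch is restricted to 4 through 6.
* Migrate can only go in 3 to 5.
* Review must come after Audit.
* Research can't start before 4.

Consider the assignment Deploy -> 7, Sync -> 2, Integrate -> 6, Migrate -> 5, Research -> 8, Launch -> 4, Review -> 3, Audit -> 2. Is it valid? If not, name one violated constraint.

Research can't start before 4 — holds.
Integrate is restricted to 2 through 6 — holds.
Launch is restricted to 4 through 6 — holds.
Sync has to finish before Migrate starts — holds.
No two tasks may share a slot — violated.
Integrate has to finish before Deploy starts — holds.
Migrate can only go in 3 to 5 — holds.
Launch must be scheduled before Integrate — holds.
Review must come after Audit — holds.

No — it violates: No two tasks may share a slot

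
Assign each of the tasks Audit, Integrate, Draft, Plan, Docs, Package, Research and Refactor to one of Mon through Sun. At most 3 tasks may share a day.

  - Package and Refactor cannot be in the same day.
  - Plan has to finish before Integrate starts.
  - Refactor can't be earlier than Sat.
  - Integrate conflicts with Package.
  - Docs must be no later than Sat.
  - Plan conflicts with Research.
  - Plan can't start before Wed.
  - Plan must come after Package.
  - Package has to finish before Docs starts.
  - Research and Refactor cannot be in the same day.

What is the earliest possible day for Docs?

Precedence pushes Docs to at least Tue; Docs's own window allows nothing later than Sat.
Docs at Tue is achievable: Docs -> Tue; Package -> Mon; Refactor -> Sat; Draft -> Mon; Audit -> Mon; Research -> Tue; Integrate -> Thu; Plan -> Wed.

Tue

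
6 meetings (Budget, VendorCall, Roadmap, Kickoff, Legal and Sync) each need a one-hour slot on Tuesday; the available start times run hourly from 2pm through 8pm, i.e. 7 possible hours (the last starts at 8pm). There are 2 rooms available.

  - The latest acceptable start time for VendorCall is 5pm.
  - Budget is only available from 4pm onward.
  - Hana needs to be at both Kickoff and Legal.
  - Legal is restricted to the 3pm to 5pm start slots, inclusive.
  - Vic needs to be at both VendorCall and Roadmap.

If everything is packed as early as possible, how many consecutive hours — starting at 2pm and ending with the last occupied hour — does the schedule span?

3

With at most 2 per hour and 6 meetings, at least 3 hours are needed.
Budget can't be placed before 4pm — that is hour 3 counting from 2pm — so the schedule must run through at least 3 hours.
3 works (last occupied hour: 4pm): for example Roadmap=3pm, Legal=3pm, Budget=4pm, VendorCall=2pm, Kickoff=2pm, Sync=4pm.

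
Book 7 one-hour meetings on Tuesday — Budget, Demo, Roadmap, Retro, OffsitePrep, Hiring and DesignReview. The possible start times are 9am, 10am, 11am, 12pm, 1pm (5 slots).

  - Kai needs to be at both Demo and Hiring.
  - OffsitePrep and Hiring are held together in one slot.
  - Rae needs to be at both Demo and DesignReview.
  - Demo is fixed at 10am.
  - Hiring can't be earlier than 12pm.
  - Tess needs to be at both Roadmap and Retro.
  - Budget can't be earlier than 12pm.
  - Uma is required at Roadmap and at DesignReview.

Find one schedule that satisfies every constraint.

Retro in 10am, DesignReview in 11am, Hiring in 12pm, Demo in 10am, Budget in 12pm, Roadmap in 9am, OffsitePrep in 12pm

Checking: Demo(10am) != Hiring(12pm); Demo(10am) != DesignReview(11am); Roadmap(9am) != DesignReview(11am); Roadmap(9am) != Retro(10am); OffsitePrep = Hiring = 12pm; Hiring=12pm in [12pm,1pm]; Budget=12pm in [12pm,1pm]; Demo=10am in [10am,10am].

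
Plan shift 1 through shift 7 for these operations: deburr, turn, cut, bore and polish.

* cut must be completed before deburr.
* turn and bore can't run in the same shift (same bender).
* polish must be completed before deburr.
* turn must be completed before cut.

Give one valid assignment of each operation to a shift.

polish=shift 1, cut=shift 2, deburr=shift 3, turn=shift 1, bore=shift 2

Checking: cut(shift 2) before deburr(shift 3); polish(shift 1) before deburr(shift 3); turn(shift 1) before cut(shift 2); turn(shift 1) != bore(shift 2).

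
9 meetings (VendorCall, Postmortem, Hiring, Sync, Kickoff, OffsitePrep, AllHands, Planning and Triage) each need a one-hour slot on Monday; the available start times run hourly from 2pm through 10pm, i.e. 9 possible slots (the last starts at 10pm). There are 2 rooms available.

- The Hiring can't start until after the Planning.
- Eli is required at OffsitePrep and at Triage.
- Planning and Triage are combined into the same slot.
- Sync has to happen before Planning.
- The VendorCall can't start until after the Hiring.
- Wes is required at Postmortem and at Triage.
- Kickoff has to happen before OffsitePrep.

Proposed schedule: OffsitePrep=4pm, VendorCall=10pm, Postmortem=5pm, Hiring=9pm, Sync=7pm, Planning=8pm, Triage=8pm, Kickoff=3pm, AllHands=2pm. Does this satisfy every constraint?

Planning and Triage are combined into the same slot — holds.
Wes is required at Postmortem and at Triage — holds.
Sync has to happen before Planning — holds.
There are 2 rooms available — holds.
The VendorCall can't start until after the Hiring — holds.
Eli is required at OffsitePrep and at Triage — holds.
Kickoff has to happen before OffsitePrep — holds.
The Hiring can't start until after the Planning — holds.

Yes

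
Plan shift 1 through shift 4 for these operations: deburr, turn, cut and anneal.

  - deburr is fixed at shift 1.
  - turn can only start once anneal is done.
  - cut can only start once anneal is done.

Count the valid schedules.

Splitting on turn: it can be shift 2 (3), shift 3 (5), shift 4 (6). Listing each branch's schedules as (deburr, cut, anneal) by shift number:
turn=shift 2: (1,2,1) (1,3,1) (1,4,1) — 3.
turn=shift 3: (1,2,1) (1,3,1) (1,3,2) (1,4,1) (1,4,2) — 5.
turn=shift 4: (1,2,1) (1,3,1) (1,3,2) (1,4,1) (1,4,2) (1,4,3) — 6.
Summing: 3 + 5 + 6 = 14.

14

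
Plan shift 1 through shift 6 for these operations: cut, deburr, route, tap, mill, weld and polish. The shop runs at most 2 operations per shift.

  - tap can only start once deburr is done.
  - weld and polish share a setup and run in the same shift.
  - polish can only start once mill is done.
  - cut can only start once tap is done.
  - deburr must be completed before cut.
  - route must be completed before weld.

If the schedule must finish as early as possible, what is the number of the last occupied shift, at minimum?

4

The precedence chain requires at least 3 distinct shifts.
With at most 2 per shift and 7 operations, at least 4 shifts are needed.
4 works (last occupied shift: shift 4): for example deburr=shift 1; tap=shift 2; route=shift 1; cut=shift 3; polish=shift 4; weld=shift 4; mill=shift 2.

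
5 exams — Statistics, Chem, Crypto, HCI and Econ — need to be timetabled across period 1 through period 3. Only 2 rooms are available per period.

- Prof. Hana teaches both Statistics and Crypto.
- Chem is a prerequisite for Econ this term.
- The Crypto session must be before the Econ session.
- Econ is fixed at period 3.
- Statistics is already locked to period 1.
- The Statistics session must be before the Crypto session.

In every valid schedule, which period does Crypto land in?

Statistics is fixed at period 1 and must come before Crypto, so Crypto is at least period 2.
Econ is fixed at period 3 and must come after Crypto, so Crypto is at most period 2.
So Crypto must be period 2.

period 2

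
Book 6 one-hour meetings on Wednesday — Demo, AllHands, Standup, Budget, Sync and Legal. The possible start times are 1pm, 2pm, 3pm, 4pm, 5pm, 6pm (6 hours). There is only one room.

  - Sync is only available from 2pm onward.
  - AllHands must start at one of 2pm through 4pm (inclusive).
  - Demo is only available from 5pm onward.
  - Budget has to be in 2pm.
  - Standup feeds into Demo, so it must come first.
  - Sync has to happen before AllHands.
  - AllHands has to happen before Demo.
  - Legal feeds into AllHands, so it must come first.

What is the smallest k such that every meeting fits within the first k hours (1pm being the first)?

6 hours

The precedence chain requires at least 3 distinct hours.
With at most 1 per hour and 6 meetings, at least 6 hours are needed.
Demo can't be placed before 5pm — that is hour 5 counting from 1pm — so the schedule must run through at least 5 hours.
6 works (last occupied hour: 6pm): for example Budget=2pm; Standup=5pm; Sync=3pm; AllHands=4pm; Demo=6pm; Legal=1pm.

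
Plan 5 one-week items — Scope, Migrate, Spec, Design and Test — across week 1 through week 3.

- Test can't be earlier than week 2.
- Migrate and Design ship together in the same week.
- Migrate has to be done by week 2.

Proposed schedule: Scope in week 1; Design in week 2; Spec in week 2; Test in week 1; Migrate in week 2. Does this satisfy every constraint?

No — it violates: Test can't be earlier than week 2

Migrate has to be done by week 2 — holds.
Test can't be earlier than week 2 — violated.
Migrate and Design ship together in the same week — holds.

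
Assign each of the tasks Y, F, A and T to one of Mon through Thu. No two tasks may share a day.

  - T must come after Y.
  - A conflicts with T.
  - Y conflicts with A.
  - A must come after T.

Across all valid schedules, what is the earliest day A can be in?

Precedence pushes A to at least Wed.
A at Wed is achievable: Y -> Mon, A -> Wed, F -> Thu, T -> Tue.

Wed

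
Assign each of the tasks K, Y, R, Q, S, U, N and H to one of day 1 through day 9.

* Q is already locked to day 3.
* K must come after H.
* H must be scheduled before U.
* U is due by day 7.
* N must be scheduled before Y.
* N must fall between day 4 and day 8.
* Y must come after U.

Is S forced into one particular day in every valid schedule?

S can be day 1 (e.g. H -> day 1, K -> day 2, S -> day 1, Y -> day 5, U -> day 2, R -> day 1, N -> day 4, Q -> day 3) or day 2 (e.g. R=day 1; N=day 4; S=day 2; Y=day 5; Q=day 3; K=day 2; H=day 1; U=day 2).

No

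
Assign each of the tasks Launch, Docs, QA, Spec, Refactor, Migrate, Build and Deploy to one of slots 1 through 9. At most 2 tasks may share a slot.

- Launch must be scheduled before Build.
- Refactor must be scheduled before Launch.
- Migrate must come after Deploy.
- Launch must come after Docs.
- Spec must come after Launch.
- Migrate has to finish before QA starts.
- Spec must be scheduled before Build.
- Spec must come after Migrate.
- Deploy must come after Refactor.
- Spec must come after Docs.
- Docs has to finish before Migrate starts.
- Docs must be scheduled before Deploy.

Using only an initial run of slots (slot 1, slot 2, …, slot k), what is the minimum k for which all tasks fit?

5

The precedence chain requires at least 5 distinct slots.
With at most 2 per slot and 8 tasks, at least 4 slots are needed.
5 works (last occupied slot: 5): for example Build=5; QA=4; Deploy=2; Migrate=3; Docs=1; Refactor=1; Launch=2; Spec=4.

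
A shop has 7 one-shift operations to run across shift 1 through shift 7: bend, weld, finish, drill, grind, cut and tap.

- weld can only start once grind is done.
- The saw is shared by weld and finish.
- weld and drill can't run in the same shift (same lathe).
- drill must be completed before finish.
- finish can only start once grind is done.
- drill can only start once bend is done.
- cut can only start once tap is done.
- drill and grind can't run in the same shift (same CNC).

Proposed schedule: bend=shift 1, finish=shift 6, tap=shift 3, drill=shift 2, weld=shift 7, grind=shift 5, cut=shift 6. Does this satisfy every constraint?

Yes, all constraints hold

drill must be completed before finish — holds.
drill and grind can't run in the same shift (same CNC) — holds.
The saw is shared by weld and finish — holds.
weld and drill can't run in the same shift (same lathe) — holds.
finish can only start once grind is done — holds.
weld can only start once grind is done — holds.
drill can only start once bend is done — holds.
cut can only start once tap is done — holds.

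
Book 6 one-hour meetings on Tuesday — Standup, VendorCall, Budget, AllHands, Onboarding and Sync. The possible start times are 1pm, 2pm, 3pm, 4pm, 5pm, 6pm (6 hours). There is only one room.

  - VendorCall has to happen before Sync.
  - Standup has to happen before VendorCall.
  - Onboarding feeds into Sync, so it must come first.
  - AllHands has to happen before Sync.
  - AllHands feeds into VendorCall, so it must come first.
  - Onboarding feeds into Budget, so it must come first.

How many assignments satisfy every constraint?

28

Splitting on Standup: it can be 1pm (9), 2pm (9), 3pm (7), 4pm (3). Listing each branch's schedules as (VendorCall, Budget, AllHands, Onboarding, Sync):
Standup=1pm: (3pm,5pm,2pm,4pm,6pm) (3pm,6pm,2pm,4pm,5pm) (4pm,5pm,2pm,3pm,6pm) (4pm,5pm,3pm,2pm,6pm) (4pm,6pm,2pm,3pm,5pm) (4pm,6pm,3pm,2pm,5pm) (5pm,3pm,4pm,2pm,6pm) (5pm,4pm,2pm,3pm,6pm) (5pm,4pm,3pm,2pm,6pm) — 9.
Standup=2pm: (3pm,5pm,1pm,4pm,6pm) (3pm,6pm,1pm,4pm,5pm) (4pm,5pm,1pm,3pm,6pm) (4pm,5pm,3pm,1pm,6pm) (4pm,6pm,1pm,3pm,5pm) (4pm,6pm,3pm,1pm,5pm) (5pm,3pm,4pm,1pm,6pm) (5pm,4pm,1pm,3pm,6pm) (5pm,4pm,3pm,1pm,6pm) — 9.
Standup=3pm: (4pm,5pm,1pm,2pm,6pm) (4pm,5pm,2pm,1pm,6pm) (4pm,6pm,1pm,2pm,5pm) (4pm,6pm,2pm,1pm,5pm) (5pm,2pm,4pm,1pm,6pm) (5pm,4pm,1pm,2pm,6pm) (5pm,4pm,2pm,1pm,6pm) — 7.
Standup=4pm: (5pm,2pm,3pm,1pm,6pm) (5pm,3pm,1pm,2pm,6pm) (5pm,3pm,2pm,1pm,6pm) — 3.
Summing: 9 + 9 + 7 + 3 = 28.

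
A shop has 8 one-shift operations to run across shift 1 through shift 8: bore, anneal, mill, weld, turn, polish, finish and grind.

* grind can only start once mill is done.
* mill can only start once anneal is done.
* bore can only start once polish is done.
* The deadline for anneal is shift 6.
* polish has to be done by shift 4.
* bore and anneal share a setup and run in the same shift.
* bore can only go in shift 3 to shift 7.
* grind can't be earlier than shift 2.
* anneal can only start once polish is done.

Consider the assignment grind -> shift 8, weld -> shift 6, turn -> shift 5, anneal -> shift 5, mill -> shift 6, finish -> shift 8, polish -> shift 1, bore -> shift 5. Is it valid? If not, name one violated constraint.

grind can't be earlier than shift 2 — holds.
bore can only go in shift 3 to shift 7 — holds.
mill can only start once anneal is done — holds.
The deadline for anneal is shift 6 — holds.
bore can only start once polish is done — holds.
bore and anneal share a setup and run in the same shift — holds.
polish has to be done by shift 4 — holds.
grind can only start once mill is done — holds.
anneal can only start once polish is done — holds.

Yes, all constraints hold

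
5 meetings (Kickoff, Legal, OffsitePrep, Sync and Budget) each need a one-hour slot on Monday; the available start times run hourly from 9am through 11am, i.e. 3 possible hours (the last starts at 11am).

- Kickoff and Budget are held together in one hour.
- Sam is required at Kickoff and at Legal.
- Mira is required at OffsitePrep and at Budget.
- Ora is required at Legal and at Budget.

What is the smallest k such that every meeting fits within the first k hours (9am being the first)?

2

Could 1 hour be enough, i.e. nothing placed later than 9am? No: Budget can't share with Legal (9am) → nothing is left.
So 1 hour is not enough.
2 works (last occupied hour: 10am): for example Sync in 9am, Legal in 10am, OffsitePrep in 10am, Kickoff in 9am, Budget in 9am.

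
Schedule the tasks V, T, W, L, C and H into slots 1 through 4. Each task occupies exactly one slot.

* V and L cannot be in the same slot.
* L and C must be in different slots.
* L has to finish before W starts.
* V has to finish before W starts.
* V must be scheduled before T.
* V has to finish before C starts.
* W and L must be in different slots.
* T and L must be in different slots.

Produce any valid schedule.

H=1, C=3, W=3, T=3, L=2, V=1

Checking: L(2) before W(3); V(1) before C(3); V(1) before W(3); V(1) before T(3); W(3) != L(2); T(3) != L(2); V(1) != L(2); L(2) != C(3).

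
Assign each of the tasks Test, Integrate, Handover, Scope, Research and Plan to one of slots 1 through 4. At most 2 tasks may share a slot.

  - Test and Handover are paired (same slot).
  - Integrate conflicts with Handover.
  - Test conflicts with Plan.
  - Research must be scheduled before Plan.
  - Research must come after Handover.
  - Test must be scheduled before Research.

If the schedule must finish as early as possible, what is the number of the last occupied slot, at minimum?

slot 3

The precedence chain requires at least 3 distinct slots.
With at most 2 per slot and 6 tasks, at least 3 slots are needed.
3 works (last occupied slot: 3): for example Test in 1; Scope in 3; Handover in 1; Research in 2; Integrate in 2; Plan in 3.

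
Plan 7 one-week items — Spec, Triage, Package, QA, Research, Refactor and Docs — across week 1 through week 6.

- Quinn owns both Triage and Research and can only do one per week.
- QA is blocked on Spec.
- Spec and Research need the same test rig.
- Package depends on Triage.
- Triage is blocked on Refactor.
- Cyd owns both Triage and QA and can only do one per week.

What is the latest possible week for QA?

week 6

Precedence pushes QA to at least week 2.
QA at week 6 is achievable: Refactor=week 1; Spec=week 1; Research=week 3; QA=week 6; Triage=week 2; Docs=week 1; Package=week 3.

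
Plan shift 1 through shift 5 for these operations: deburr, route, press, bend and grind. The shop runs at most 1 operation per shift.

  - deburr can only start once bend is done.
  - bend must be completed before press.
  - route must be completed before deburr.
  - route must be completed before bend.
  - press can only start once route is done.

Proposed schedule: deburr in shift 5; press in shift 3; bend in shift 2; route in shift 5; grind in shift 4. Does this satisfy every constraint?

No — it violates: The shop runs at most 1 operation per shift

press can only start once route is done — violated.
route must be completed before bend — violated.
bend must be completed before press — holds.
deburr can only start once bend is done — holds.
route must be completed before deburr — violated.
The shop runs at most 1 operation per shift — violated.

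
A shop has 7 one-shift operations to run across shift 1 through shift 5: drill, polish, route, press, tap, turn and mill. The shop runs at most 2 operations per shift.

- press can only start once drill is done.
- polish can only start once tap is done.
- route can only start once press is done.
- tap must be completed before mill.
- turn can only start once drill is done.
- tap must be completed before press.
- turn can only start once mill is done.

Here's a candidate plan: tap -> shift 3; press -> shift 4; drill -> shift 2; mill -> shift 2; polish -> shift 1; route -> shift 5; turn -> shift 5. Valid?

Invalid. polish can only start once tap is done.

turn can only start once mill is done — holds.
tap must be completed before press — holds.
tap must be completed before mill — violated.
The shop runs at most 2 operations per shift — holds.
turn can only start once drill is done — holds.
polish can only start once tap is done — violated.
route can only start once press is done — holds.
press can only start once drill is done — holds.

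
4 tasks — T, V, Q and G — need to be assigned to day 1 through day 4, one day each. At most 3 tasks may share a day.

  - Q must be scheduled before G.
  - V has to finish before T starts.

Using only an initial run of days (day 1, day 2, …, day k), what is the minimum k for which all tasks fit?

2 days

The precedence chain requires at least 2 distinct days.
With at most 3 per day and 4 tasks, at least 2 days are needed.
2 works (last occupied day: day 2): for example Q=day 1; G=day 2; V=day 1; T=day 2.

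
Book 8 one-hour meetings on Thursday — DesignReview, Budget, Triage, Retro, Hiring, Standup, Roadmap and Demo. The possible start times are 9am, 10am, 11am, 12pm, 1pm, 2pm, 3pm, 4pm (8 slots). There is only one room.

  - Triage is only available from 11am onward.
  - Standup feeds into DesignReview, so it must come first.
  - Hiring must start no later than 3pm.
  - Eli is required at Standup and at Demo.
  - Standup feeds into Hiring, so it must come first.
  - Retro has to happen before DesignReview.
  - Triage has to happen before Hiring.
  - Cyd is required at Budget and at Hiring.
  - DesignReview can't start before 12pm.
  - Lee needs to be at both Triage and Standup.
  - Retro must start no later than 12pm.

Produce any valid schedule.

Standup=10am; Roadmap=3pm; Demo=4pm; DesignReview=12pm; Hiring=1pm; Retro=9am; Budget=2pm; Triage=11am

Checking: Retro(9am) before DesignReview(12pm); Standup(10am) before Hiring(1pm); Standup(10am) before DesignReview(12pm); Triage(11am) before Hiring(1pm); Standup(10am) != Demo(4pm); Budget(2pm) != Hiring(1pm); Triage(11am) != Standup(10am); Retro=9am in [9am,12pm]; Hiring=1pm in [9am,3pm]; Triage=11am in [11am,4pm]; DesignReview=12pm in [12pm,4pm]; max 1 per slot (cap 1).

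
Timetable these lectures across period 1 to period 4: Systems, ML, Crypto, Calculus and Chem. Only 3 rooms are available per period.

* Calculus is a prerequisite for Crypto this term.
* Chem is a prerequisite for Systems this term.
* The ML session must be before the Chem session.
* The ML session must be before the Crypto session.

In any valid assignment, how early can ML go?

period 1

Downstream work caps ML at period 2.
ML at period 1 is achievable: Calculus -> period 1, ML -> period 1, Crypto -> period 2, Chem -> period 2, Systems -> period 3.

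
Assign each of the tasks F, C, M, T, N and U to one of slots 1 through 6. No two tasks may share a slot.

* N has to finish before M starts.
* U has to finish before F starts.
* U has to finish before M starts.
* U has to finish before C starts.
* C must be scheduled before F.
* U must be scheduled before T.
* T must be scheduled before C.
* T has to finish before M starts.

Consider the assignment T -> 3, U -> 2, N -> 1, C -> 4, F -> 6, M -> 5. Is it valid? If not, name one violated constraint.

Yes

C must be scheduled before F — holds.
N has to finish before M starts — holds.
U has to finish before M starts — holds.
U has to finish before C starts — holds.
U has to finish before F starts — holds.
T must be scheduled before C — holds.
T has to finish before M starts — holds.
U must be scheduled before T — holds.
No two tasks may share a slot — holds.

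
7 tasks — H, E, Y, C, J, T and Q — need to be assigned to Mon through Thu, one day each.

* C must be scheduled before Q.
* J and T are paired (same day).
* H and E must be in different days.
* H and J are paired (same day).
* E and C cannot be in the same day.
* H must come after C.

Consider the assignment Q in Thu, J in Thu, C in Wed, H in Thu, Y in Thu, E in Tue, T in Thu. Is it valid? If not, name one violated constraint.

H and E must be in different days — holds.
J and T are paired (same day) — holds.
H must come after C — holds.
H and J are paired (same day) — holds.
E and C cannot be in the same day — holds.
C must be scheduled before Q — holds.

Valid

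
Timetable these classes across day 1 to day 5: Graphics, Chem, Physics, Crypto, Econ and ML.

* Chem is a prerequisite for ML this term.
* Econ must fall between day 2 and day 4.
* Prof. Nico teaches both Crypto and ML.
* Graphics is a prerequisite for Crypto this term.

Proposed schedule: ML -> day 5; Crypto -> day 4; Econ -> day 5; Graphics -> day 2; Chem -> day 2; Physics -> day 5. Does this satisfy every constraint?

Prof. Nico teaches both Crypto and ML — holds.
Chem is a prerequisite for ML this term — holds.
Graphics is a prerequisite for Crypto this term — holds.
Econ must fall between day 2 and day 4 — violated.

Invalid. Econ must fall between day 2 and day 4.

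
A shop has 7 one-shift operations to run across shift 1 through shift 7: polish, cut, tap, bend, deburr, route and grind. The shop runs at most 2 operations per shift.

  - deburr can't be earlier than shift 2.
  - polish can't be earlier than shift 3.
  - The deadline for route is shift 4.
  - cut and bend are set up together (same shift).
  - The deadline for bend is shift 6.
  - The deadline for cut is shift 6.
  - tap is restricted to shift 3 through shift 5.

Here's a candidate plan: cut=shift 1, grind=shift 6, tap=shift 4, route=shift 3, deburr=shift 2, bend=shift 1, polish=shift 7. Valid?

The shop runs at most 2 operations per shift — holds.
The deadline for cut is shift 6 — holds.
tap is restricted to shift 3 through shift 5 — holds.
The deadline for bend is shift 6 — holds.
deburr can't be earlier than shift 2 — holds.
The deadline for route is shift 4 — holds.
polish can't be earlier than shift 3 — holds.
cut and bend are set up together (same shift) — holds.

Yes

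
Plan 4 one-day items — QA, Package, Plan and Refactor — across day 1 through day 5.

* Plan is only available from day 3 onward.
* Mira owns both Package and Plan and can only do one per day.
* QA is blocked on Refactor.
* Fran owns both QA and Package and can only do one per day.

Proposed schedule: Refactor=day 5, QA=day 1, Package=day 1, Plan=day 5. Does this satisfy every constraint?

Invalid. QA is blocked on Refactor.

Fran owns both QA and Package and can only do one per day — violated.
Mira owns both Package and Plan and can only do one per day — holds.
Plan is only available from day 3 onward — holds.
QA is blocked on Refactor — violated.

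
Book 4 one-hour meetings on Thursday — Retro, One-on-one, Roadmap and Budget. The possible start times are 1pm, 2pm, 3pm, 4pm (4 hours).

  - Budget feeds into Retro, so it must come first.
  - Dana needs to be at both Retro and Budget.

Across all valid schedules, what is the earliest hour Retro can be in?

Precedence pushes Retro to at least 2pm.
Retro at 2pm is achievable: Roadmap=1pm; Budget=1pm; One-on-one=1pm; Retro=2pm.

2pm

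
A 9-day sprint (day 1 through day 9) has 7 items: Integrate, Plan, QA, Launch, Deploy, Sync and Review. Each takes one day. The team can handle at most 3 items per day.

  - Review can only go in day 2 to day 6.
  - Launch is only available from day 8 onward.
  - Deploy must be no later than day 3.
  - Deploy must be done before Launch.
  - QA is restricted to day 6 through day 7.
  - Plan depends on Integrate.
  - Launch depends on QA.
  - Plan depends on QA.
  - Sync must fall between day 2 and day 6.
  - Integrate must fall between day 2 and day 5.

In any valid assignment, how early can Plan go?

Precedence pushes Plan to at least day 7.
Plan at day 7 is achievable: Launch in day 8, QA in day 6, Review in day 2, Plan in day 7, Sync in day 2, Deploy in day 1, Integrate in day 2.

day 7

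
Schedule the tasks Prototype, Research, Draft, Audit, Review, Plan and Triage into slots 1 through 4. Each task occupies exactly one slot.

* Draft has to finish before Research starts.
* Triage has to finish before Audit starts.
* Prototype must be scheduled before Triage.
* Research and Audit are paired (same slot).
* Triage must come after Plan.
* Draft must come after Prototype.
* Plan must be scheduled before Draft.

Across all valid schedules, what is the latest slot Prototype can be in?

2

Downstream work caps Prototype at 2.
Prototype at 2 is achievable: Plan=1; Prototype=2; Research=4; Audit=4; Review=1; Triage=3; Draft=3.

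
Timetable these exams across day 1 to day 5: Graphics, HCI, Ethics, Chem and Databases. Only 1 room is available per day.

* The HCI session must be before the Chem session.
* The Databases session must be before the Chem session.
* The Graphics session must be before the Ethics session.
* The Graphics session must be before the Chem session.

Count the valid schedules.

Splitting on Graphics: it can be day 1 (8), day 2 (6), day 3 (4). Listing each branch's schedules as (HCI, Ethics, Chem, Databases) by day number:
Graphics=day 1: (2,3,5,4) (2,4,5,3) (2,5,4,3) (3,2,5,4) (3,4,5,2) (3,5,4,2) (4,2,5,3) (4,3,5,2) — 8.
Graphics=day 2: (1,3,5,4) (1,4,5,3) (1,5,4,3) (3,4,5,1) (3,5,4,1) (4,3,5,1) — 6.
Graphics=day 3: (1,4,5,2) (1,5,4,2) (2,4,5,1) (2,5,4,1) — 4.
Summing: 8 + 6 + 4 = 18.

18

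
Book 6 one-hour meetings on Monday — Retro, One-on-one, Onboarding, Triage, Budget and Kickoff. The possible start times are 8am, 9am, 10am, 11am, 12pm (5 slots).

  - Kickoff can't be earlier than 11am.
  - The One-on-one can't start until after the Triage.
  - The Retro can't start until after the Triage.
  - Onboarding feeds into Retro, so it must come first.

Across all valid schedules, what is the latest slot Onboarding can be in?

Downstream work caps Onboarding at 11am.
Onboarding at 11am is achievable: Onboarding -> 11am, Retro -> 12pm, Budget -> 8am, Triage -> 8am, One-on-one -> 9am, Kickoff -> 11am.

11am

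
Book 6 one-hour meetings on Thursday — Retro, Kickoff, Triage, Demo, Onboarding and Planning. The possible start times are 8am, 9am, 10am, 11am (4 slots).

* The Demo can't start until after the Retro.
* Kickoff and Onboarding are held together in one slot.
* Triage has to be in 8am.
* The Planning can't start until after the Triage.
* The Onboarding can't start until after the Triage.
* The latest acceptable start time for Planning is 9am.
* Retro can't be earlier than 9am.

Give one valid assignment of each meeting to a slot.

Onboarding in 9am, Retro in 9am, Kickoff in 9am, Triage in 8am, Planning in 9am, Demo in 10am

Checking: Triage(8am) before Planning(9am); Triage(8am) before Onboarding(9am); Retro(9am) before Demo(10am); Kickoff = Onboarding = 9am; Retro=9am in [9am,11am]; Planning=9am in [8am,9am]; Triage=8am in [8am,8am].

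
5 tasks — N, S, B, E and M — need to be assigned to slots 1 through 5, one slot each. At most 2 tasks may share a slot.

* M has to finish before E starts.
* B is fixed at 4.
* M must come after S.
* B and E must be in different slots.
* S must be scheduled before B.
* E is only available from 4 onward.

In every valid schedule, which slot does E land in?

5

E's window is 4–5.
B is fixed at 4, and E can't share a slot with B.
So E must be 5.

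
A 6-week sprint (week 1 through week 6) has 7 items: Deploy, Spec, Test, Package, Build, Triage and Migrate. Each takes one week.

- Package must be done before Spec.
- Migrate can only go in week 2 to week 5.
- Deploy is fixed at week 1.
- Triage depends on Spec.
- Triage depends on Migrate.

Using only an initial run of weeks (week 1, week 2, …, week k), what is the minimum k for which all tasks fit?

3 weeks

The precedence chain requires at least 3 distinct weeks.
3 works (last occupied week: week 3): for example Test=week 1; Triage=week 3; Build=week 1; Migrate=week 2; Package=week 1; Deploy=week 1; Spec=week 2.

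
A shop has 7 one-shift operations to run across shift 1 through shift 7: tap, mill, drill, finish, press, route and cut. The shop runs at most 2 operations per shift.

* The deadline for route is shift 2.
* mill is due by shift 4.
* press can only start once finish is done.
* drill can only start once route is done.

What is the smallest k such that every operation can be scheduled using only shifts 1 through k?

The precedence chain requires at least 2 distinct shifts.
With at most 2 per shift and 7 operations, at least 4 shifts are needed.
4 works (last occupied shift: shift 4): for example finish -> shift 1; route -> shift 1; drill -> shift 2; press -> shift 2; cut -> shift 4; mill -> shift 3; tap -> shift 3.

4 shifts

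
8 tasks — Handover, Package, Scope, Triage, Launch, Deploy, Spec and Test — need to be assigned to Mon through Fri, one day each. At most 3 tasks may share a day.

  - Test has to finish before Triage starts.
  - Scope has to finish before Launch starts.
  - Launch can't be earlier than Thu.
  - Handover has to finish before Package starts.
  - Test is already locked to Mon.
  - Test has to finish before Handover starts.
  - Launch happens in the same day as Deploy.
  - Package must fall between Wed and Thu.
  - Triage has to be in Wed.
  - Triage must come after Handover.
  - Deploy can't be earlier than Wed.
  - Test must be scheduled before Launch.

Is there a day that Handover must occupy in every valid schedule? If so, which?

Test is fixed at Mon and must come before Handover, so Handover is at least Tue.
Triage is fixed at Wed and must come after Handover, so Handover is at most Tue.
So Handover must be Tue.

Tue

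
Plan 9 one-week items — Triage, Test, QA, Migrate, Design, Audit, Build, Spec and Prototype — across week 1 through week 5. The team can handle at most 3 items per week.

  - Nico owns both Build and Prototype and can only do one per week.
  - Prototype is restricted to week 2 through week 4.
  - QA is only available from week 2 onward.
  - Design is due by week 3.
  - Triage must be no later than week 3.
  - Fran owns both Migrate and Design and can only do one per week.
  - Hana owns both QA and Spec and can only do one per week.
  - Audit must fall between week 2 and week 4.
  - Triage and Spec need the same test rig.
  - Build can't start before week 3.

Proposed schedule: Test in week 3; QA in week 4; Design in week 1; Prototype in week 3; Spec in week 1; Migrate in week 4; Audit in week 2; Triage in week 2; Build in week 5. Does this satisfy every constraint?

Nico owns both Build and Prototype and can only do one per week — holds.
Prototype is restricted to week 2 through week 4 — holds.
Triage must be no later than week 3 — holds.
Triage and Spec need the same test rig — holds.
Audit must fall between week 2 and week 4 — holds.
The team can handle at most 3 items per week — holds.
Build can't start before week 3 — holds.
Hana owns both QA and Spec and can only do one per week — holds.
QA is only available from week 2 onward — holds.
Fran owns both Migrate and Design and can only do one per week — holds.
Design is due by week 3 — holds.

Yes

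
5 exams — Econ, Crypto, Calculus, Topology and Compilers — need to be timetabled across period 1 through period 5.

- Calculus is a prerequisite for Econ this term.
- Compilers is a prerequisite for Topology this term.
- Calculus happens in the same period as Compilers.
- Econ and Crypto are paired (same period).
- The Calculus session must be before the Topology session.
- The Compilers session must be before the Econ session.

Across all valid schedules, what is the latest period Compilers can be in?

period 4

Downstream work caps Compilers at period 4.
Compilers at period 4 is achievable: Compilers -> period 4, Calculus -> period 4, Topology -> period 5, Crypto -> period 5, Econ -> period 5.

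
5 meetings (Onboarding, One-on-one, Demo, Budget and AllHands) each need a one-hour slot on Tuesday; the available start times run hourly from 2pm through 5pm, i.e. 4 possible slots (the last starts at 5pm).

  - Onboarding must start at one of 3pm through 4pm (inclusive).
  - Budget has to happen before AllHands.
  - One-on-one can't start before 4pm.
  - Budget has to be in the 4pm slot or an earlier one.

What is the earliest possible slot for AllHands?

Precedence pushes AllHands to at least 3pm.
AllHands at 3pm is achievable: Demo=2pm; Budget=2pm; AllHands=3pm; One-on-one=4pm; Onboarding=3pm.

3pm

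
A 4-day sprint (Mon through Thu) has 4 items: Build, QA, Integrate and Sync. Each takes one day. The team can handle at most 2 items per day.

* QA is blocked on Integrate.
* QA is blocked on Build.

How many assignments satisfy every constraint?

50

Splitting on Build: it can be Mon (21), Tue (18), Wed (11). Listing each branch's schedules as (QA, Integrate, Sync):
Build=Mon: (Tue,Mon,Tue) (Tue,Mon,Wed) (Tue,Mon,Thu) (Wed,Mon,Tue) (Wed,Mon,Wed) (Wed,Mon,Thu) (Wed,Tue,Mon) (Wed,Tue,Tue) (Wed,Tue,Wed) (Wed,Tue,Thu) (Thu,Mon,Tue) (Thu,Mon,Wed) (Thu,Mon,Thu) (Thu,Tue,Mon) (Thu,Tue,Tue) (Thu,Tue,Wed) (Thu,Tue,Thu) (Thu,Wed,Mon) (Thu,Wed,Tue) (Thu,Wed,Wed) (Thu,Wed,Thu) — 21.
Build=Tue: (Wed,Mon,Mon) (Wed,Mon,Tue) (Wed,Mon,Wed) (Wed,Mon,Thu) (Wed,Tue,Mon) (Wed,Tue,Wed) (Wed,Tue,Thu) (Thu,Mon,Mon) (Thu,Mon,Tue) (Thu,Mon,Wed) (Thu,Mon,Thu) (Thu,Tue,Mon) (Thu,Tue,Wed) (Thu,Tue,Thu) (Thu,Wed,Mon) (Thu,Wed,Tue) (Thu,Wed,Wed) (Thu,Wed,Thu) — 18.
Build=Wed: (Thu,Mon,Mon) (Thu,Mon,Tue) (Thu,Mon,Wed) (Thu,Mon,Thu) (Thu,Tue,Mon) (Thu,Tue,Tue) (Thu,Tue,Wed) (Thu,Tue,Thu) (Thu,Wed,Mon) (Thu,Wed,Tue) (Thu,Wed,Thu) — 11.
Summing: 21 + 18 + 11 = 50.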